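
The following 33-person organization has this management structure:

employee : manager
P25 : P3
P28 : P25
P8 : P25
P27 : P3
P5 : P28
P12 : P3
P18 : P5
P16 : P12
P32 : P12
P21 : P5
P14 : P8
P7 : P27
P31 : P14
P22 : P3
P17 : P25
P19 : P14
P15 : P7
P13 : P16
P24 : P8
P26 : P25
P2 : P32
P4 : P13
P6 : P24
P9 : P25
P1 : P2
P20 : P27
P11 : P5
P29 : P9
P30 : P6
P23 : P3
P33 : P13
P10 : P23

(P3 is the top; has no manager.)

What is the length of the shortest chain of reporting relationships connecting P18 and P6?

P18 is 3 levels below P25, and P6 is 3 levels below P25 (their lowest common manager). The shortest path runs up from P18 to P25 and back down to P6: 3 + 3 = 6 links.

6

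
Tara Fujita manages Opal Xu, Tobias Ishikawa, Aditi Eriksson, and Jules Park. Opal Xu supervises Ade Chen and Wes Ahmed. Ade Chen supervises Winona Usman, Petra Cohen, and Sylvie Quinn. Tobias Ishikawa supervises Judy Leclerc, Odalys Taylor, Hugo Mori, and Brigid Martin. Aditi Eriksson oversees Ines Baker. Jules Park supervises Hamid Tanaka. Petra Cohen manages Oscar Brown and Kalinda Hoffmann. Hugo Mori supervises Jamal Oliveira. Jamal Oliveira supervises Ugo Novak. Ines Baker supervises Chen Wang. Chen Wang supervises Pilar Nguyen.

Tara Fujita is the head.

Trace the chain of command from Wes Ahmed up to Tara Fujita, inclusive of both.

Wes Ahmed -> Opal Xu -> Tara Fujita

Wes Ahmed reports to Opal Xu. Opal Xu reports to Tara Fujita. Tara Fujita is at the top.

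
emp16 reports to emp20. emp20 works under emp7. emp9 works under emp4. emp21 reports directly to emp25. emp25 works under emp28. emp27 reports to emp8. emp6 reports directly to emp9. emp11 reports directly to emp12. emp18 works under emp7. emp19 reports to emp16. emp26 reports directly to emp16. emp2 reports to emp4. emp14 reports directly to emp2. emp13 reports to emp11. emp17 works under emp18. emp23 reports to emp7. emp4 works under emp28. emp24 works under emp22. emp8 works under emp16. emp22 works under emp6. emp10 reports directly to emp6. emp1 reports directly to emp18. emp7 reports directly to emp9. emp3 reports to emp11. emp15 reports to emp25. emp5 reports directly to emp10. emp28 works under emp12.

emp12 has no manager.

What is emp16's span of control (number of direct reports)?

emp16 directly manages emp26, emp19, emp8. That is 3 direct reports.

3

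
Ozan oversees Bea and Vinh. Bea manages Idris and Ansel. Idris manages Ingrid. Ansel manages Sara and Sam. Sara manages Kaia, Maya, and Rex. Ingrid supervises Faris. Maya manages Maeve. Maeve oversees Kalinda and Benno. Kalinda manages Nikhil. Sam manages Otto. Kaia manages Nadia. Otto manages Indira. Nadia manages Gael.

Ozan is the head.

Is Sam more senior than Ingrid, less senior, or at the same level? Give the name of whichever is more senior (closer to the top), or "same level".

same level

Both Sam and Ingrid are 3 levels below Ozan.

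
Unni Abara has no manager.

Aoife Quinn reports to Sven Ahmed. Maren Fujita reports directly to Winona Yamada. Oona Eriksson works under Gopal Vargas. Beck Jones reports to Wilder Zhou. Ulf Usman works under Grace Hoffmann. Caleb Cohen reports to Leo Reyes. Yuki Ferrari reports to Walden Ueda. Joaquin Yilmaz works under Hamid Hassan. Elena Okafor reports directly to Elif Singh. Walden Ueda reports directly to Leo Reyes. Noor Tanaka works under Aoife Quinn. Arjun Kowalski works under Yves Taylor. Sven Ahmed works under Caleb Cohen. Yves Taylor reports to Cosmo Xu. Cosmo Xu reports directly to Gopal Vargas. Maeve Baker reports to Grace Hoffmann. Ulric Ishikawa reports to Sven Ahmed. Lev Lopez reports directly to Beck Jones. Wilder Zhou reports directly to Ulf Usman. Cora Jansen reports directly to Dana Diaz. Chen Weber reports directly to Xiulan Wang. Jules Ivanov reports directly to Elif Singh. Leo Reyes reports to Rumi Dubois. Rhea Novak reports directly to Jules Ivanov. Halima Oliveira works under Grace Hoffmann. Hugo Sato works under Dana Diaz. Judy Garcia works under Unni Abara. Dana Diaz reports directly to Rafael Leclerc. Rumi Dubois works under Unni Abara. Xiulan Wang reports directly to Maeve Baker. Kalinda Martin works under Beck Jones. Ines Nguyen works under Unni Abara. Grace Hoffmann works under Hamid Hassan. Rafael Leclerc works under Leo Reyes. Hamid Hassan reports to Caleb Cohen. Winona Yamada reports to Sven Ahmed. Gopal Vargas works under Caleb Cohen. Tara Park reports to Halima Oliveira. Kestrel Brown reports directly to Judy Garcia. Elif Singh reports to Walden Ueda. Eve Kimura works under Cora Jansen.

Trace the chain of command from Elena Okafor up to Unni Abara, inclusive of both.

Elena Okafor reports to Elif Singh. Elif Singh reports to Walden Ueda. Walden Ueda reports to Leo Reyes. Leo Reyes reports to Rumi Dubois. Rumi Dubois reports to Unni Abara. Unni Abara is at the top.

Elena Okafor -> Elif Singh -> Walden Ueda -> Leo Reyes -> Rumi Dubois -> Unni Abara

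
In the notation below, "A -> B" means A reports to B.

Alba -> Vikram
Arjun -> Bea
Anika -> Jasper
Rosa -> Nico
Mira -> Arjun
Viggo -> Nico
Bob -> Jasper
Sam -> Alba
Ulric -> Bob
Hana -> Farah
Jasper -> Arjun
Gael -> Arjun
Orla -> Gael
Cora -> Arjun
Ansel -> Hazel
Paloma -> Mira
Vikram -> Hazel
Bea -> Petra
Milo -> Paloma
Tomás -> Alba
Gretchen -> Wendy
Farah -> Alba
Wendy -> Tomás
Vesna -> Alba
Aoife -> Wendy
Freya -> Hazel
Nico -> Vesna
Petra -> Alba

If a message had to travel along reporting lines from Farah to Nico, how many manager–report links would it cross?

3

Farah is 1 level below Alba, and Nico is 2 levels below Alba (their lowest common manager). The shortest path runs up from Farah to Alba and back down to Nico: 1 + 2 = 3 links.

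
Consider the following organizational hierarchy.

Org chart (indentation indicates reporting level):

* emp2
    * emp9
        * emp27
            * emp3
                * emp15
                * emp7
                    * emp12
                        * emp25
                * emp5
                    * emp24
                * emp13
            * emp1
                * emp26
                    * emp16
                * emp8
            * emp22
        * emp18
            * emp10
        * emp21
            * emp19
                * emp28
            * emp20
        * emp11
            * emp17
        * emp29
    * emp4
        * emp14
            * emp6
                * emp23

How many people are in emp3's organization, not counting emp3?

7

emp3 directly manages emp15, emp7, emp5, emp13. emp15 has no reports. Under emp7: emp12, emp25 (2). Under emp5: emp24 (1). emp13 has no reports. So emp3's organization is 4 direct reports plus everyone under them: 1 + 3 + 2 + 1 = 7.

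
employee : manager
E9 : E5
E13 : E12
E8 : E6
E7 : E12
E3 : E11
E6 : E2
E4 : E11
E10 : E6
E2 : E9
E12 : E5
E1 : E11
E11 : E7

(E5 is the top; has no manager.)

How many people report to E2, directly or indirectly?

3

E2 directly manages E6. Under E6: E10, E8 (2). That's 3 in total.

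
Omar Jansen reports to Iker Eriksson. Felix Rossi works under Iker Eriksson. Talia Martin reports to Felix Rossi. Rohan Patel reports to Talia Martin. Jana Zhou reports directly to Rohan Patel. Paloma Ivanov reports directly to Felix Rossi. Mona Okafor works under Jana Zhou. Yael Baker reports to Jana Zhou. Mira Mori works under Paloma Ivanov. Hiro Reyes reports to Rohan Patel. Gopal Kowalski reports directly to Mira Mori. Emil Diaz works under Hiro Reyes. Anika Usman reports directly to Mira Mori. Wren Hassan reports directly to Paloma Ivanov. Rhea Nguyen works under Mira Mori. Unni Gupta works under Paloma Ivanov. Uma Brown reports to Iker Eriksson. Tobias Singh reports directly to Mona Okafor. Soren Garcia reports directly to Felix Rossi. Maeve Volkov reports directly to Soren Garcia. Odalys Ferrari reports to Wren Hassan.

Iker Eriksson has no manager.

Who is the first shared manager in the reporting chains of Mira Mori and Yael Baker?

Felix Rossi

Mira Mori's chain of managers is Paloma Ivanov, Felix Rossi, Iker Eriksson. Yael Baker's chain of managers is Jana Zhou, Rohan Patel, Talia Martin, Felix Rossi, Iker Eriksson. The first manager that appears in both chains is Felix Rossi.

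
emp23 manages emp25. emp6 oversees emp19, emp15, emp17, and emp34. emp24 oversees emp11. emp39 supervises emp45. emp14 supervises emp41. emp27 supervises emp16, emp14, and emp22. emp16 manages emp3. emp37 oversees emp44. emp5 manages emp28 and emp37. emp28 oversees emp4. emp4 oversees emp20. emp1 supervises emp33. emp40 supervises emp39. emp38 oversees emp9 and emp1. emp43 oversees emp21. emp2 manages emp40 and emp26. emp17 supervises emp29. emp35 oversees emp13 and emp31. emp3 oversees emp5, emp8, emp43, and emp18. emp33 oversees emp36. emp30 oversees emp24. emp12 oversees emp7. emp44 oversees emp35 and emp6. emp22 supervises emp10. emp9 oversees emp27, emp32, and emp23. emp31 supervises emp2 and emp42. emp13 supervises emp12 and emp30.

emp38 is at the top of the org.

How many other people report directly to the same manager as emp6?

emp6 reports to emp44. emp44's other direct reports are emp35 — 1 peer.

1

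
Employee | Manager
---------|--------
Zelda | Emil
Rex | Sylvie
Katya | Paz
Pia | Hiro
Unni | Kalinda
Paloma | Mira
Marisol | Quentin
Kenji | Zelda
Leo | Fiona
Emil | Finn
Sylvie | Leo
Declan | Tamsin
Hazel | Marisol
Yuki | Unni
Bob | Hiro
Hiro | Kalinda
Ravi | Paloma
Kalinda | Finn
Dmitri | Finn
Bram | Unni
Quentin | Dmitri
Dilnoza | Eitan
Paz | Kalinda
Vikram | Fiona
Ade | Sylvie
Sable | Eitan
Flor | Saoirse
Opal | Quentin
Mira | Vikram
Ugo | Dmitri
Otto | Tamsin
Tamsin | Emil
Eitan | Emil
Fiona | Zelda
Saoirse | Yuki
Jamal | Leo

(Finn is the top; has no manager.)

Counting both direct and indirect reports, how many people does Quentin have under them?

Quentin directly manages Marisol, Opal. Under Marisol: Hazel (1). Opal has no reports. So Quentin's organization is 2 direct reports plus everyone under them: 2 + 1 = 3.

3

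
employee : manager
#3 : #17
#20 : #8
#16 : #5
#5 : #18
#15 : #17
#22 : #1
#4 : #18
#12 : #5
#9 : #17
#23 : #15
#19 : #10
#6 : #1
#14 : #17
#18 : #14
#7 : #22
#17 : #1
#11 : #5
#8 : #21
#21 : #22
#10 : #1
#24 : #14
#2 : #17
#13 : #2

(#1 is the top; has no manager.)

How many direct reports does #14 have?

2

#14 directly manages #18, #24. That is 2 direct reports.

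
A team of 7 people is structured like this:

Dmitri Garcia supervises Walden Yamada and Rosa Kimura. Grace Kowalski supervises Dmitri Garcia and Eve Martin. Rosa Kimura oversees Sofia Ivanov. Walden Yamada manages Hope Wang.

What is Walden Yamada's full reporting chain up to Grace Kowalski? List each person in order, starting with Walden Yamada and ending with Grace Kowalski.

Walden Yamada -> Dmitri Garcia -> Grace Kowalski

Walden Yamada reports to Dmitri Garcia. Dmitri Garcia reports to Grace Kowalski. Grace Kowalski is at the top.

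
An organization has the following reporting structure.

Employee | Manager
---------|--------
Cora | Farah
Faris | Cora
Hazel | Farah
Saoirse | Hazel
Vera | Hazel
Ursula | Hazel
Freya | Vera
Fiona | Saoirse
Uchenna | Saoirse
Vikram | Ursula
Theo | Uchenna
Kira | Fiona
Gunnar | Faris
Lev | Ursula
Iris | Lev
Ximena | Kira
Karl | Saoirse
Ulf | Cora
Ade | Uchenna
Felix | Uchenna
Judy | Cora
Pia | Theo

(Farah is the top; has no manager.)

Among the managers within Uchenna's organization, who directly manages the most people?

Direct-report counts within Uchenna's organization: Uchenna has 3; Theo has 1. The largest is 3, held by Uchenna.

Uchenna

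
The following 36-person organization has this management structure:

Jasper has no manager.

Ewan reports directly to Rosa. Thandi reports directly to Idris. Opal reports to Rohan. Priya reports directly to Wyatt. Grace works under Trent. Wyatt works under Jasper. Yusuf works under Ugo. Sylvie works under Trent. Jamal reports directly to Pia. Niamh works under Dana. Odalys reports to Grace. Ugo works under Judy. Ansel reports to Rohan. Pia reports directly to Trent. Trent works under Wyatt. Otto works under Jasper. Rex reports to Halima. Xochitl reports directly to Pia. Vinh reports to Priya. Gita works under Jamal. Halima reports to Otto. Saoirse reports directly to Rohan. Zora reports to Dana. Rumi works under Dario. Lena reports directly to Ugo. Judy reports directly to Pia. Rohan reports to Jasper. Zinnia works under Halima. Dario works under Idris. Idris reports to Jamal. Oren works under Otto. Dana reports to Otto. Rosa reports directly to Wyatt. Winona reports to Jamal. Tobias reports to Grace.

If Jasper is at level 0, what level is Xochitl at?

4

Chain from Xochitl up to Jasper: Xochitl → Pia → Trent → Wyatt → Jasper. That is 4 steps up, so Xochitl is 4 levels below Jasper.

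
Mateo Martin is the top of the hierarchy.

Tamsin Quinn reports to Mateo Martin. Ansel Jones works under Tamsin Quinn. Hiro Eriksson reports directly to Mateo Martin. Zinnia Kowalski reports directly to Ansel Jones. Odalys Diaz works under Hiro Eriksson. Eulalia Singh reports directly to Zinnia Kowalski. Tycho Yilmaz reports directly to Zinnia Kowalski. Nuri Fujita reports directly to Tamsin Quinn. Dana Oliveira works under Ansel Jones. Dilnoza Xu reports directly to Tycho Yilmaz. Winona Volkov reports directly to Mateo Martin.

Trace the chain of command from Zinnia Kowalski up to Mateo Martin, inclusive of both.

Zinnia Kowalski reports to Ansel Jones. Ansel Jones reports to Tamsin Quinn. Tamsin Quinn reports to Mateo Martin. Mateo Martin is at the top.

Zinnia Kowalski -> Ansel Jones -> Tamsin Quinn -> Mateo Martin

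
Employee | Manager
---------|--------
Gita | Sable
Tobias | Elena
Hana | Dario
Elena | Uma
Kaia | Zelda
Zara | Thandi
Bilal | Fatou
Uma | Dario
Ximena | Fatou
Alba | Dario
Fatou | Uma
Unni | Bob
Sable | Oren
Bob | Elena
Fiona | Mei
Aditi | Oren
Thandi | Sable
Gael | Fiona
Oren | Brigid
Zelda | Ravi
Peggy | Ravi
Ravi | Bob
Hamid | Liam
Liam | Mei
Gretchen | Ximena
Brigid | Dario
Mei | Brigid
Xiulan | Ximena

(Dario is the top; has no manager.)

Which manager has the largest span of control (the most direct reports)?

Dario

Direct-report counts: Dario has 4; Brigid has 2; Mei has 2; Liam has 1; Fiona has 1; Oren has 2; Sable has 2; Thandi has 1; Uma has 2; Elena has 2; Bob has 2; Ravi has 2; Zelda has 1; Fatou has 2; Ximena has 2. The largest is 4, held by Dario.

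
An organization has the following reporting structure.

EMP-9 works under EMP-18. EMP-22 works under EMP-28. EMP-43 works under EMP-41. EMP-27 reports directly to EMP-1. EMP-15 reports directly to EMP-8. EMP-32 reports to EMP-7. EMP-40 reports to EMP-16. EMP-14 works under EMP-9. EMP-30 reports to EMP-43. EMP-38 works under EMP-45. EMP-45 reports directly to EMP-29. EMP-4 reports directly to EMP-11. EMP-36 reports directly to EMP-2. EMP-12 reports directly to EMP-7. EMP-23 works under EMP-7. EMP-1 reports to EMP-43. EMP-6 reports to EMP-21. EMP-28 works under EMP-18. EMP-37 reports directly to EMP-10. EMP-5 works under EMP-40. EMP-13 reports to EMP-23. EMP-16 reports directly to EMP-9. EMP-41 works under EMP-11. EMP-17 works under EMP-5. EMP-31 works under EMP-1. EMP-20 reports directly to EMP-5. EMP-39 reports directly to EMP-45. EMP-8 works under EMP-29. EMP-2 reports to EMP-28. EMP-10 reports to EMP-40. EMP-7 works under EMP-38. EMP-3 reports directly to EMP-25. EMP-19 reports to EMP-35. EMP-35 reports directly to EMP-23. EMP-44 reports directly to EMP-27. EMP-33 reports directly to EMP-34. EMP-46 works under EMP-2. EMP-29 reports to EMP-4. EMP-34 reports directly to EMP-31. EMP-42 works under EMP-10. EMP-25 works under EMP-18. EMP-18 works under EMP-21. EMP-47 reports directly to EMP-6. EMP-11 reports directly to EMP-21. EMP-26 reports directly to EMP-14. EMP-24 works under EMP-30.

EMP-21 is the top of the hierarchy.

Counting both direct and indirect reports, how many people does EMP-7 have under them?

EMP-7 directly manages EMP-23, EMP-32, EMP-12. Under EMP-23: EMP-35, EMP-19, EMP-13 (3). EMP-32 has no reports. EMP-12 has no reports. So EMP-7's organization is 3 direct reports plus everyone under them: 4 + 1 + 1 = 6.

6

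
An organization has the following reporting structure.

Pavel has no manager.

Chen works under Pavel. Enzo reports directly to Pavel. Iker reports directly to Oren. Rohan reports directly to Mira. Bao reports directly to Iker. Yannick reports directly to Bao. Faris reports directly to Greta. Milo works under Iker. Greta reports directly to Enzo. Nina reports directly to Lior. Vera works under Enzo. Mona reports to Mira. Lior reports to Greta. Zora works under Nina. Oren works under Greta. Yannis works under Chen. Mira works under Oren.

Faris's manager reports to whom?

Faris reports to Greta, and Greta reports to Enzo. So Faris's skip-level manager is Enzo.

Enzo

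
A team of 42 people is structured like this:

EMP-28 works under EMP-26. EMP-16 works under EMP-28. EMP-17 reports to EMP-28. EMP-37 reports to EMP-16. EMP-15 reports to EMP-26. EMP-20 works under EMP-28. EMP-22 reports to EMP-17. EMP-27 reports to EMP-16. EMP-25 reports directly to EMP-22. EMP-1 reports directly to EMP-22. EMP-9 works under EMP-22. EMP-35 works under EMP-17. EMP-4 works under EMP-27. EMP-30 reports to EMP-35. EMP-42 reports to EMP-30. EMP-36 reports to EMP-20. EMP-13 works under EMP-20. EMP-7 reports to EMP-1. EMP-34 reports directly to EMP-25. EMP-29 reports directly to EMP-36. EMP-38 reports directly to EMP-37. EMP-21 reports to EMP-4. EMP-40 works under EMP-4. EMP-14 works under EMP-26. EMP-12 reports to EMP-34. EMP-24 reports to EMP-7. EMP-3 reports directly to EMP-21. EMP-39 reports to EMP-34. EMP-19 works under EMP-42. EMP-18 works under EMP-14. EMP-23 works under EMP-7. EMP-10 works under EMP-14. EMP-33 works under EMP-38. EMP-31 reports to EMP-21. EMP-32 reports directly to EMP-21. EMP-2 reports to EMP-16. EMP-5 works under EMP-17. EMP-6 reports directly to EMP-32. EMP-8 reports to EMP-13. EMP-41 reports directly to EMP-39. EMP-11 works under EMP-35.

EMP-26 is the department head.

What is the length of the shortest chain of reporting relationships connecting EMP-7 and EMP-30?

EMP-7 is 3 levels below EMP-17, and EMP-30 is 2 levels below EMP-17 (their lowest common manager). The shortest path runs up from EMP-7 to EMP-17 and back down to EMP-30: 3 + 2 = 5 links.

5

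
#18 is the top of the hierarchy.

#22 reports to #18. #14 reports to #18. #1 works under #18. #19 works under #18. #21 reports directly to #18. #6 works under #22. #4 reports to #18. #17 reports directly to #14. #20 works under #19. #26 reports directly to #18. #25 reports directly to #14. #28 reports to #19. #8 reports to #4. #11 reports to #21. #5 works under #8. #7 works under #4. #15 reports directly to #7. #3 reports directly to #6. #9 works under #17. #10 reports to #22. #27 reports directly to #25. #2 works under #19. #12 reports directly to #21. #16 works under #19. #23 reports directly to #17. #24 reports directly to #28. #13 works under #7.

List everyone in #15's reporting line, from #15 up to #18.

#15 -> #7 -> #4 -> #18

#15 reports to #7. #7 reports to #4. #4 reports to #18. #18 is at the top.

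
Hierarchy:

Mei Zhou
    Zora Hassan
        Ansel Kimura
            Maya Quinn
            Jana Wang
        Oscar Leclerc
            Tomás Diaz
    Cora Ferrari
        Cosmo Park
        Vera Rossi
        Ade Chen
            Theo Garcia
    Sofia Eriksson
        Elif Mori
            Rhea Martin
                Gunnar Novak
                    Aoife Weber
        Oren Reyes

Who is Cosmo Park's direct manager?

Cosmo Park reports directly to Cora Ferrari.

Cora Ferrari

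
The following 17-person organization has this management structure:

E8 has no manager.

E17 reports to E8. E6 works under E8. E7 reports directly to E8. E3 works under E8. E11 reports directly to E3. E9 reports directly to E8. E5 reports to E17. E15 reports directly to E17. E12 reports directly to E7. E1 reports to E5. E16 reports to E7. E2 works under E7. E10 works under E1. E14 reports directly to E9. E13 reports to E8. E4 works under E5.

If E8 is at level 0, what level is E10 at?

4

Chain from E10 up to E8: E10 → E1 → E5 → E17 → E8. That is 4 steps up, so E10 is 4 levels below E8.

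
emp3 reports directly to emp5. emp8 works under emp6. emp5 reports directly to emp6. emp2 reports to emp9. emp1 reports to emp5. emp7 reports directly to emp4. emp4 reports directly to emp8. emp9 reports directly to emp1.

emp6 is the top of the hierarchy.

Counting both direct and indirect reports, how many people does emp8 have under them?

2

emp8 directly manages emp4. Under emp4: emp7 (1). That's 2 in total.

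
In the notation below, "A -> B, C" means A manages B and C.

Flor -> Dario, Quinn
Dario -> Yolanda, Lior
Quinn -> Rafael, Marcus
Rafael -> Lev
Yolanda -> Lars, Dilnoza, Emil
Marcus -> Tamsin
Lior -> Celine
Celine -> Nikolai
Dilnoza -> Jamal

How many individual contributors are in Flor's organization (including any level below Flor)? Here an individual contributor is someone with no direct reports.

The people in Flor's organization with no one reporting to them are Tamsin, Lev, Nikolai, Emil, Jamal, Lars. That is 6.

6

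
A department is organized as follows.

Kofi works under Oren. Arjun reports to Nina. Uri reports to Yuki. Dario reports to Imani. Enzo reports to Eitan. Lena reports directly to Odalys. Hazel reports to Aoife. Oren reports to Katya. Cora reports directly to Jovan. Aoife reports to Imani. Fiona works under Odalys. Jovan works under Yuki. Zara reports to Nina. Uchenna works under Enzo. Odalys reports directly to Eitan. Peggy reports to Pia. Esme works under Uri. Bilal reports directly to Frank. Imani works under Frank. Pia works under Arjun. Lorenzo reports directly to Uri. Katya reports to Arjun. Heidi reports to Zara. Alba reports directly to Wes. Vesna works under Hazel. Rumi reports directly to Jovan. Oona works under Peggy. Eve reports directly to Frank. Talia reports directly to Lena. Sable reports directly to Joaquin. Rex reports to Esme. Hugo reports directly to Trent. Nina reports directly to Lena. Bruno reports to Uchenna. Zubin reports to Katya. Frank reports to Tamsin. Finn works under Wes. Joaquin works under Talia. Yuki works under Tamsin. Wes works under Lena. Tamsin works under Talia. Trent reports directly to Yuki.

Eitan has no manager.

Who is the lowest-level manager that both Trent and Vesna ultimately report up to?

Tamsin

Trent's chain of managers is Yuki, Tamsin, Talia, Lena, Odalys, Eitan. Vesna's chain of managers is Hazel, Aoife, Imani, Frank, Tamsin, Talia, Lena, Odalys, Eitan. The first manager that appears in both chains is Tamsin.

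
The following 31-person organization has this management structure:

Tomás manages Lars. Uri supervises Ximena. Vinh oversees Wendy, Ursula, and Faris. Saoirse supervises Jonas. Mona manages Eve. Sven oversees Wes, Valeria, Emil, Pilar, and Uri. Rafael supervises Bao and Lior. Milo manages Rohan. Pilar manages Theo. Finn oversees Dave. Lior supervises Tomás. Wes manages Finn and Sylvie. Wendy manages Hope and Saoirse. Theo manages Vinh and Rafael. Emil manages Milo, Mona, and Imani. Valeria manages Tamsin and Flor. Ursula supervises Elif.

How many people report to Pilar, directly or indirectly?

14

Pilar directly manages Theo. Under Theo: Rafael, Lior, Tomás, Lars, Bao, Vinh, Faris, Ursula, Elif, Wendy, Hope, Saoirse, Jonas (13). That's 14 in total.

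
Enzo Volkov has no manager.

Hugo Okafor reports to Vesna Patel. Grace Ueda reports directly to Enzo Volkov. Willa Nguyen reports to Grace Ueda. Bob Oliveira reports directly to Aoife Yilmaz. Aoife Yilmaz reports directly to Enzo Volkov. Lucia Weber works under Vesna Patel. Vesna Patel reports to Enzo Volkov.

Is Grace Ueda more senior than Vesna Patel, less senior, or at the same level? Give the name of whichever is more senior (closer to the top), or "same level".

same level

Both Grace Ueda and Vesna Patel are 1 level below Enzo Volkov.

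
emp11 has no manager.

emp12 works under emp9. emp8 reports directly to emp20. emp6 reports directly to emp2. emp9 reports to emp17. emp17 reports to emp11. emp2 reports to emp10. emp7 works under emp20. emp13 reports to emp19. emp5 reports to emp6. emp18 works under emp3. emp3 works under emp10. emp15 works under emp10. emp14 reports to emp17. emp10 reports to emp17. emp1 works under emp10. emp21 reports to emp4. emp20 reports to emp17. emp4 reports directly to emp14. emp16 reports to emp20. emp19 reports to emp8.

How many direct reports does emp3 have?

1

emp3 directly manages emp18. That is 1 direct report.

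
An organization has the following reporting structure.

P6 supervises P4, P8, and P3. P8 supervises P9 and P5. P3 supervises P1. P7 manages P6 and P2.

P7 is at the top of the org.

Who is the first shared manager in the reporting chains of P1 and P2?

P1's chain of managers is P3, P6, P7. P2's chain of managers is P7. The first manager that appears in both chains is P7.

P7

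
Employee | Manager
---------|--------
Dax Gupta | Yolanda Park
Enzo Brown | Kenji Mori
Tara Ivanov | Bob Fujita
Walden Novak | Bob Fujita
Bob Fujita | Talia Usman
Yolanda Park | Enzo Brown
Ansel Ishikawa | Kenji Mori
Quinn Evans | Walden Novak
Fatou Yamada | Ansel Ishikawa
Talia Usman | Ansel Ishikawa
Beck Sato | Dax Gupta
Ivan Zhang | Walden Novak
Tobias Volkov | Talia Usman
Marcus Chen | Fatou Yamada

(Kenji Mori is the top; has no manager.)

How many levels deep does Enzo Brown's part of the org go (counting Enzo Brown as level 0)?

3

The longest chain under Enzo Brown runs Enzo Brown → Yolanda Park → Dax Gupta → Beck Sato, which is 3 levels below Enzo Brown.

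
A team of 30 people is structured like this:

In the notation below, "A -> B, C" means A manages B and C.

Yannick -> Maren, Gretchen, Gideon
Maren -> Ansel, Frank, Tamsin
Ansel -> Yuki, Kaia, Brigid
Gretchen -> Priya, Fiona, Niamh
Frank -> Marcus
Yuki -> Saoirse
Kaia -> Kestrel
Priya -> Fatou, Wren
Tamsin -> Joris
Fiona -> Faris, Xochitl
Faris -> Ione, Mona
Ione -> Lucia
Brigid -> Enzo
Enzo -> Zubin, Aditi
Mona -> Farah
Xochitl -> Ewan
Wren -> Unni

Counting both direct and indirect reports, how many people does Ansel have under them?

Ansel directly manages Yuki, Kaia, Brigid. Under Yuki: Saoirse (1). Under Kaia: Kestrel (1). Under Brigid: Enzo, Aditi, Zubin (3). So Ansel's organization is 3 direct reports plus everyone under them: 2 + 2 + 4 = 8.

8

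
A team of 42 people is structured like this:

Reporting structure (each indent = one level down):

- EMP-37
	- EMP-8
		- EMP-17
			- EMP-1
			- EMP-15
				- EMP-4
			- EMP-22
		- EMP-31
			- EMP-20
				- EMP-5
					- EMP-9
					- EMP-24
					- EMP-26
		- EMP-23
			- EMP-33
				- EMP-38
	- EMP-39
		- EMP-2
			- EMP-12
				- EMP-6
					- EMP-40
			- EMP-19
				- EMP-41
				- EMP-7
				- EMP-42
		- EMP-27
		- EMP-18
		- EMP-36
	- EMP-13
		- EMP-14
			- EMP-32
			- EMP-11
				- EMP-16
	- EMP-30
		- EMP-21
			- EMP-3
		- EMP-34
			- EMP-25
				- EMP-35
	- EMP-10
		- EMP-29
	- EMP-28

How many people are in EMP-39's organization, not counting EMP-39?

11

EMP-39 directly manages EMP-2, EMP-27, EMP-18, EMP-36. Under EMP-2: EMP-19, EMP-42, EMP-7, EMP-41, EMP-12, EMP-6, EMP-40 (7). EMP-27 has no reports. EMP-18 has no reports. EMP-36 has no reports. So EMP-39's organization is 4 direct reports plus everyone under them: 8 + 1 + 1 + 1 = 11.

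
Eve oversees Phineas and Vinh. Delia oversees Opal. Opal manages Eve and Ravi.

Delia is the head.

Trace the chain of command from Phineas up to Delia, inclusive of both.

Phineas -> Eve -> Opal -> Delia

Phineas reports to Eve. Eve reports to Opal. Opal reports to Delia. Delia is at the top.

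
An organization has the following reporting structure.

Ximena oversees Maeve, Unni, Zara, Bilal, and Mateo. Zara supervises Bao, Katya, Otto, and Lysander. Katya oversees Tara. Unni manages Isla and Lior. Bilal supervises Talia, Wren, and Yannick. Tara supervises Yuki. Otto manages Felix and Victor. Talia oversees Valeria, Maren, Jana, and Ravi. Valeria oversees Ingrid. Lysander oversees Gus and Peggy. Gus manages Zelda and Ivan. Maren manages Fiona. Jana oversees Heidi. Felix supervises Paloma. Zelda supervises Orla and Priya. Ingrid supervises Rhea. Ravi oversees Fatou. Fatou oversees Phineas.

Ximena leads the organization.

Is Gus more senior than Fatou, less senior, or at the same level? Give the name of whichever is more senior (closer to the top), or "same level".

Gus is 3 levels below Ximena; Fatou is 4. Gus is higher.

Gus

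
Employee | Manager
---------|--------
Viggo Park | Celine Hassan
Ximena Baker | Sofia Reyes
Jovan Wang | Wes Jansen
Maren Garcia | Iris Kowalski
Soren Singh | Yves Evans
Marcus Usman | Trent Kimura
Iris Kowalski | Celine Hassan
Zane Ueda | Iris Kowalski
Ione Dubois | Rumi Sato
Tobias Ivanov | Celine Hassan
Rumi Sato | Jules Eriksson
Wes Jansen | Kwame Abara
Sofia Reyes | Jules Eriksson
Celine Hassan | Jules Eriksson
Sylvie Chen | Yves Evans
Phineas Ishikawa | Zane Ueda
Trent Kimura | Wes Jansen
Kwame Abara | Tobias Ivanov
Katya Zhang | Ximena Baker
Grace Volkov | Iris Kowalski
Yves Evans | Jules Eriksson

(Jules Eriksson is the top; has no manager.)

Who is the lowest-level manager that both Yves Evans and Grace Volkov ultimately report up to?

Jules Eriksson

Yves Evans's chain of managers is Jules Eriksson. Grace Volkov's chain of managers is Iris Kowalski, Celine Hassan, Jules Eriksson. The first manager that appears in both chains is Jules Eriksson.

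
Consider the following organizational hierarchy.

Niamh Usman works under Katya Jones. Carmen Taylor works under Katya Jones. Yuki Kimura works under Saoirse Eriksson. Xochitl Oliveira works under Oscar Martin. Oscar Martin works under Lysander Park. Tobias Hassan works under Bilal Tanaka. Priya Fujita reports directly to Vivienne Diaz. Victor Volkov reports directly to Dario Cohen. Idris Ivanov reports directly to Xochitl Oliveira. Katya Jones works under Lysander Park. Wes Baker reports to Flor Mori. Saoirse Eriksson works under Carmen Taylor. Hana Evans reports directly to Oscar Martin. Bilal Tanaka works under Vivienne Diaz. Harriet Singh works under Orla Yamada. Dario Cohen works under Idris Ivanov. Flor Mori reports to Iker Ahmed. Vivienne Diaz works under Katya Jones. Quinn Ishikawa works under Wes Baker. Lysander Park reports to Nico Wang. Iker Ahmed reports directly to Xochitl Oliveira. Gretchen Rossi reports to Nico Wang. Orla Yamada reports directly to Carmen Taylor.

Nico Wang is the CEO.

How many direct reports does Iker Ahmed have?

1

Iker Ahmed directly manages Flor Mori. That is 1 direct report.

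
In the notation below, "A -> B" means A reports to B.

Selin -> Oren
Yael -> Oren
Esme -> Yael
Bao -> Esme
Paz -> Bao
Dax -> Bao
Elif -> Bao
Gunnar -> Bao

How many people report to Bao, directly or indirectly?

4

Bao directly manages Paz, Dax, Elif, Gunnar. Paz has no reports. Dax has no reports. Elif has no reports. Gunnar has no reports. So Bao's organization is 4 direct reports plus everyone under them: 1 + 1 + 1 + 1 = 4.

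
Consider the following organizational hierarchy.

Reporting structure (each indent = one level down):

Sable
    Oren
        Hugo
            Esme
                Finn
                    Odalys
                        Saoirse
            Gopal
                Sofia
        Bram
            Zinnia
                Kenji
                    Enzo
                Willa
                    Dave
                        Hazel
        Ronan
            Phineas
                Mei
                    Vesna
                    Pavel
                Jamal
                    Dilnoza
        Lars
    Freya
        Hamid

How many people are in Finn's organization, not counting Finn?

Finn directly manages Odalys. Under Odalys: Saoirse (1). That's 2 in total.

2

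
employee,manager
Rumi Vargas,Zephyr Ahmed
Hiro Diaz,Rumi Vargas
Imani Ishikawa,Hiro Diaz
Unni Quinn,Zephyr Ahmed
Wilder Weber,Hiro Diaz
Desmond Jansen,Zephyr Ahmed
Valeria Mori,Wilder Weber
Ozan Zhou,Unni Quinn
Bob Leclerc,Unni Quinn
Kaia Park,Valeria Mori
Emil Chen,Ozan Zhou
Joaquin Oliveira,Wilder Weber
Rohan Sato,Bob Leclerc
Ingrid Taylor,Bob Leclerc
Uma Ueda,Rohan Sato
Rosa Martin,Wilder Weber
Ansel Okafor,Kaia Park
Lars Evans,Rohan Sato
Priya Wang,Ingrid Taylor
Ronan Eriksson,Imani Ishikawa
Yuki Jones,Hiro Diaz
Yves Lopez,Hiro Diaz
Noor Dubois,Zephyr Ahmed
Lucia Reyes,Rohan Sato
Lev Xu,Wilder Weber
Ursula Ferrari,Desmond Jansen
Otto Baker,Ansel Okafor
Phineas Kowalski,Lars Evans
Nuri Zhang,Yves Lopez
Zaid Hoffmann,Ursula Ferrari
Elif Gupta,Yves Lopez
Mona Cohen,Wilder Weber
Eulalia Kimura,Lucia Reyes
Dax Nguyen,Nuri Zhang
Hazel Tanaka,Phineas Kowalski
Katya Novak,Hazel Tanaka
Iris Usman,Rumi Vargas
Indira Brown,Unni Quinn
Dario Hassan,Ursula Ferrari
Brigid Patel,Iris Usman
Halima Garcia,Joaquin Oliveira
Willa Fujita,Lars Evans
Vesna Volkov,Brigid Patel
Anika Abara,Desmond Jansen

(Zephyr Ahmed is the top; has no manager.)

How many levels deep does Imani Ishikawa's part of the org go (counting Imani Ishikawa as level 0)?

The longest chain under Imani Ishikawa runs Imani Ishikawa → Ronan Eriksson, which is 1 level below Imani Ishikawa.

1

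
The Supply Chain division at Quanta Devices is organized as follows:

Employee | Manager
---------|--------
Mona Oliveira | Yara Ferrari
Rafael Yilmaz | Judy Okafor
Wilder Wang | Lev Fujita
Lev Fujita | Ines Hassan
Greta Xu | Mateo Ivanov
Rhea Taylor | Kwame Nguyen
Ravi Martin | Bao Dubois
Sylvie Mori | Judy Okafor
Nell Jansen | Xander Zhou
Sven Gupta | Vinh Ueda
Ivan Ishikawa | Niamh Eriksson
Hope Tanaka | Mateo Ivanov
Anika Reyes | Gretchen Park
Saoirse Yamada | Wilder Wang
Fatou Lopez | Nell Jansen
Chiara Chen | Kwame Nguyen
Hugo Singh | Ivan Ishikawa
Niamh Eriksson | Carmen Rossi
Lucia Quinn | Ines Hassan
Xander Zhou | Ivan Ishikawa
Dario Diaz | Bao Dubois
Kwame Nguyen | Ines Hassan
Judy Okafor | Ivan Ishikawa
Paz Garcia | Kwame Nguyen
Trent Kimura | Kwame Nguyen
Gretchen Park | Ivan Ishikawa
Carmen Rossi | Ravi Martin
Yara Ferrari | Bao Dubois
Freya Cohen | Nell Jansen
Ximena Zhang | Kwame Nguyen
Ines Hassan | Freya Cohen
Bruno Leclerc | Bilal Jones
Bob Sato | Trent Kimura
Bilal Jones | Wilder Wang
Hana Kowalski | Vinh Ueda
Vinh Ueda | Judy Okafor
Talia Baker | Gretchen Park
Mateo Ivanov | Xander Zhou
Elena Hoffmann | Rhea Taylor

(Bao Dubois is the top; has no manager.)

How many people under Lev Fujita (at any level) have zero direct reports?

2

The people in Lev Fujita's organization with no one reporting to them are Saoirse Yamada, Bruno Leclerc. That is 2.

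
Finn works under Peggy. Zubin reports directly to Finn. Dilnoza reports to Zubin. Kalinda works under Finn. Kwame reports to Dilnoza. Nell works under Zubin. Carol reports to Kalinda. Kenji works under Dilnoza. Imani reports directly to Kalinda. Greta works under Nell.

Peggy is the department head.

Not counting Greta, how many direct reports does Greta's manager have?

Greta reports to Nell, and Nell has no other direct reports. Greta has 0 peers.

0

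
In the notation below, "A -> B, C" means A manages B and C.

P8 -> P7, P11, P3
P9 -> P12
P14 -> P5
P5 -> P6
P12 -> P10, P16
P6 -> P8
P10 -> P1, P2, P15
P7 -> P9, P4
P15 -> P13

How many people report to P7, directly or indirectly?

P7 directly manages P9, P4. Under P9: P12, P16, P10, P15, P13, P2, P1 (7). P4 has no reports. So P7's organization is 2 direct reports plus everyone under them: 8 + 1 = 9.

9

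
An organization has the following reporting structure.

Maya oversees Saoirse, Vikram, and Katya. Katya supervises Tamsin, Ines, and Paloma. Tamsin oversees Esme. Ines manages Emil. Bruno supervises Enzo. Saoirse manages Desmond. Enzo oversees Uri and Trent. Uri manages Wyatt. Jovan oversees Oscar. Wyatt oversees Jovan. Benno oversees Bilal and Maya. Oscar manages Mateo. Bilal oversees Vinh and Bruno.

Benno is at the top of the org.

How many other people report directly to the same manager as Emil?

0

Emil reports to Ines, and Ines has no other direct reports. Emil has 0 peers.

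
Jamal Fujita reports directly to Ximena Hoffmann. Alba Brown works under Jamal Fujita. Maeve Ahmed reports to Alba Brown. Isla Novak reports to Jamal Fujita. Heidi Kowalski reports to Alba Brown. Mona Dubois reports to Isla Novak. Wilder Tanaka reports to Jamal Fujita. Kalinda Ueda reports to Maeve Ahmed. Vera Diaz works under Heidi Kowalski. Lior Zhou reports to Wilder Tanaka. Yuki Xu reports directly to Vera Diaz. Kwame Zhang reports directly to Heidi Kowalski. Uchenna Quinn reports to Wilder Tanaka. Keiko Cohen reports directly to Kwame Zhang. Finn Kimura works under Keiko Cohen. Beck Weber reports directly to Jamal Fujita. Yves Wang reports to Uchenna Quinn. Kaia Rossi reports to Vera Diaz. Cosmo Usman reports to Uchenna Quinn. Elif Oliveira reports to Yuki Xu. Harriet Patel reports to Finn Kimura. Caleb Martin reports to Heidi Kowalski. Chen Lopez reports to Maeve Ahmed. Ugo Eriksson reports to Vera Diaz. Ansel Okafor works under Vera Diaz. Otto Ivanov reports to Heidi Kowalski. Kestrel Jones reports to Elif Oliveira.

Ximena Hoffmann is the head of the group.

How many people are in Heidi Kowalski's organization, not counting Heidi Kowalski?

Heidi Kowalski directly manages Vera Diaz, Kwame Zhang, Caleb Martin, Otto Ivanov. Under Vera Diaz: Ansel Okafor, Ugo Eriksson, Kaia Rossi, Yuki Xu, Elif Oliveira, Kestrel Jones (6). Under Kwame Zhang: Keiko Cohen, Finn Kimura, Harriet Patel (3). Caleb Martin has no reports. Otto Ivanov has no reports. So Heidi Kowalski's organization is 4 direct reports plus everyone under them: 7 + 4 + 1 + 1 = 13.

13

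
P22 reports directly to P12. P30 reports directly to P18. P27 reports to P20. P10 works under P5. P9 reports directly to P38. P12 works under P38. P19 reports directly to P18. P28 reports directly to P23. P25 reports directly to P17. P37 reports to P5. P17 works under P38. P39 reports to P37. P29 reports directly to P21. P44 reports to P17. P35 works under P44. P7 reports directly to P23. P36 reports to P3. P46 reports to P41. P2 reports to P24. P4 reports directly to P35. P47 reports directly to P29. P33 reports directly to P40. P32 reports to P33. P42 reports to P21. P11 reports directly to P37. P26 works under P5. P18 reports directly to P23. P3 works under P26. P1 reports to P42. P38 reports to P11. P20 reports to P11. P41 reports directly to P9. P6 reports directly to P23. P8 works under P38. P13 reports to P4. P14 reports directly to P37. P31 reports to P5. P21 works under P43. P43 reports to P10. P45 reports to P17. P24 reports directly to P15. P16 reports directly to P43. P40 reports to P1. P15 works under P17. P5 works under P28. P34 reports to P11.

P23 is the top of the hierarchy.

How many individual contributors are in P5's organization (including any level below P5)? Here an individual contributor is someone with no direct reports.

The people in P5's organization with no one reporting to them are P31, P36, P47, P32, P16, P14, P39, P34, P46, P22, P25, P2, P45, P13, P8, P27. That is 16.

16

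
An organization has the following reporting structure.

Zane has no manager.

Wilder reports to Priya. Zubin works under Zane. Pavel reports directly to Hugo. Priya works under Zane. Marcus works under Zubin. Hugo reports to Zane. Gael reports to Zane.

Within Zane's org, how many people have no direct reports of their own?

4

The people in Zane's organization with no one reporting to them are Marcus, Pavel, Wilder, Gael. That is 4.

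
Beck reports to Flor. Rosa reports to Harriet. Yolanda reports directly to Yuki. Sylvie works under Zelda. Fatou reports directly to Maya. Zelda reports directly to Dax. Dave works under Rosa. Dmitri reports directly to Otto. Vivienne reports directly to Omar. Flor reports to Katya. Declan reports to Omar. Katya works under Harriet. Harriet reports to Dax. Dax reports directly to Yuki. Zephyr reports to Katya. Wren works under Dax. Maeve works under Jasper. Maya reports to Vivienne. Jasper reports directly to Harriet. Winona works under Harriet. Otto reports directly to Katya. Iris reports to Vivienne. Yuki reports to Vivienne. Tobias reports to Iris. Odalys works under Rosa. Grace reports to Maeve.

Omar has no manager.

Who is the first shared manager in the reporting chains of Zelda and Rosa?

Dax

Zelda's chain of managers is Dax, Yuki, Vivienne, Omar. Rosa's chain of managers is Harriet, Dax, Yuki, Vivienne, Omar. The first manager that appears in both chains is Dax.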